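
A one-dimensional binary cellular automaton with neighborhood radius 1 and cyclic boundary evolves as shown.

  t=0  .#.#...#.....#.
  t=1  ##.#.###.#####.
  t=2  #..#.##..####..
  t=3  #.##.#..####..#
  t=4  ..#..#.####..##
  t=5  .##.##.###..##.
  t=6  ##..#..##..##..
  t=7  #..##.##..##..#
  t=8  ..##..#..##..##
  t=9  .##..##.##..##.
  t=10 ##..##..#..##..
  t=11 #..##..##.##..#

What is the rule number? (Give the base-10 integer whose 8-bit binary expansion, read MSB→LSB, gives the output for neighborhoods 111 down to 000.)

  ###|#  b7=1 t=1,i=6
  ##.|.  b6=0 t=1,i=1
  #.#|.  b5=0 t=0,i=2
  #..|.  b4=0 t=0,i=4
  .##|#  b3=1 t=1,i=0
  .#.|#  b2=1 t=0,i=1
  ..#|#  b1=1 t=0,i=0
  ...|#  b0=1 t=0,i=5
  bits 10001111 = 143

143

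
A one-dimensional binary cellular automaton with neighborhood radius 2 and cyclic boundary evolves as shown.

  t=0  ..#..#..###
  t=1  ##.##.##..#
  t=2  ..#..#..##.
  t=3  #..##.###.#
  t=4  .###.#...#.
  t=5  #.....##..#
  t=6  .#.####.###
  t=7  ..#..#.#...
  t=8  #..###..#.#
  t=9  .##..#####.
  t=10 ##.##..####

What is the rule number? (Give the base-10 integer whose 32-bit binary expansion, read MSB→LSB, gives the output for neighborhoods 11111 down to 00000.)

3675130731

  nb #####: next=#  (t=9,i=7, bit31=1)
  nb ####.: next=#  (t=6,i=5, bit30=1)
  nb ###.#: next=.  (t=1,i=1, bit29=0)
  nb ###..: next=#  (t=0,i=10, bit28=1)
  nb ##.##: next=#  (t=1,i=2, bit27=1)
  nb ##.#.: next=.  (t=4,i=4, bit26=0)
  nb ##..#: next=#  (t=0,i=0, bit25=1)
  nb ##...: next=#  (t=2,i=10, bit24=1)
  nb #.###: next=.  (t=3,i=6, bit23=0)
  nb #.##.: next=.  (t=1,i=3, bit22=0)
  nb #.#.#: next=.  (t=6,i=1, bit21=0)
  nb #.#..: next=.  (t=4,i=5, bit20=0)
  nb #..##: next=#  (t=0,i=7, bit19=1)
  nb #..#.: next=#  (t=0,i=1, bit18=1)
  nb #...#: next=#  (t=2,i=0, bit17=1)
  nb #....: next=.  (t=5,i=2, bit16=0)
  nb .####: next=.  (t=6,i=4, bit15=0)
  nb .###.: next=.  (t=0,i=9, bit14=0)
  nb .##.#: next=.  (t=1,i=4, bit13=0)
  nb .##..: next=.  (t=1,i=7, bit12=0)
  nb .#.##: next=#  (t=6,i=2, bit11=1)
  nb .#.#.: next=.  (t=7,i=6, bit10=0)
  nb .#..#: next=#  (t=0,i=3, bit9=1)
  nb .#...: next=#  (t=4,i=6, bit8=1)
  nb ..###: next=.  (t=0,i=8, bit7=0)
  nb ..##.: next=#  (t=2,i=8, bit6=1)
  nb ..#.#: next=#  (t=7,i=5, bit5=1)
  nb ..#..: next=.  (t=0,i=2, bit4=0)
  nb ...##: next=#  (t=5,i=5, bit3=1)
  nb ...#.: next=.  (t=2,i=1, bit2=0)
  nb ....#: next=#  (t=5,i=4, bit1=1)
  nb .....: next=#  (t=5,i=3, bit0=1)
  bits 11011011000011100000101101101011 = 3675130731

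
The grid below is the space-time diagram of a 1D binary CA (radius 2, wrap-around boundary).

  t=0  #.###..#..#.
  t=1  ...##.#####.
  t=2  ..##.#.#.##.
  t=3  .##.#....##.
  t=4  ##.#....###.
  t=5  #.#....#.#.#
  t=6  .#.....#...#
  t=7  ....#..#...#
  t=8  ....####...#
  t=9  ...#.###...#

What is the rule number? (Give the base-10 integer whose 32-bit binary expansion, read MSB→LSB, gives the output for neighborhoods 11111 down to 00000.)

  nb #####: next=.  (t=1,i=8, bit31=0)
  nb ####.: next=#  (t=1,i=9, bit30=1)
  nb ###.#: next=.  (t=4,i=10, bit29=0)
  nb ###..: next=#  (t=0,i=4, bit28=1)
  nb ##.##: next=#  (t=1,i=5, bit27=1)
  nb ##.#.: next=#  (t=2,i=4, bit26=1)
  nb ##..#: next=.  (t=0,i=5, bit25=0)
  nb ##...: next=.  (t=1,i=11, bit24=0)
  nb #.###: next=.  (t=0,i=2, bit23=0)
  nb #.##.: next=#  (t=2,i=9, bit22=1)
  nb #.#.#: next=.  (t=0,i=0, bit21=0)
  nb #.#..: next=.  (t=3,i=4, bit20=0)
  nb #..##: next=#  (t=3,i=0, bit19=1)
  nb #..#.: next=#  (t=0,i=6, bit18=1)
  nb #...#: next=.  (t=2,i=0, bit17=0)
  nb #....: next=.  (t=1,i=0, bit16=0)
  nb .####: next=#  (t=1,i=7, bit15=1)
  nb .###.: next=#  (t=0,i=3, bit14=1)
  nb .##.#: next=.  (t=1,i=4, bit13=0)
  nb .##..: next=#  (t=2,i=10, bit12=1)
  nb .#.##: next=.  (t=0,i=1, bit11=0)
  nb .#.#.: next=.  (t=0,i=11, bit10=0)
  nb .#..#: next=#  (t=0,i=8, bit9=1)
  nb .#...: next=.  (t=3,i=5, bit8=0)
  nb ..###: next=.  (t=4,i=8, bit7=0)
  nb ..##.: next=#  (t=1,i=3, bit6=1)
  nb ..#.#: next=#  (t=0,i=10, bit5=1)
  nb ..#..: next=#  (t=0,i=7, bit4=1)
  nb ...##: next=#  (t=1,i=2, bit3=1)
  nb ...#.: next=.  (t=5,i=6, bit2=0)
  nb ....#: next=.  (t=1,i=1, bit1=0)
  nb .....: next=#  (t=6,i=4, bit0=1)
  bits 01011100010011001101001001111001 = 1548538489

1548538489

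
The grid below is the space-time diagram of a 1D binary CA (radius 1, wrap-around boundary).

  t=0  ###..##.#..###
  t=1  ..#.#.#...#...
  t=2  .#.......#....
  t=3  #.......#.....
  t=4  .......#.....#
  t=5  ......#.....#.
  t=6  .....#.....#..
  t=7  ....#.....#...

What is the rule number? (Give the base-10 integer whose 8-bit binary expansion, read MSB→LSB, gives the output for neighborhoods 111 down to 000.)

  ### -> .   bit 7 = 0  t=0,i=0
  ##. -> #   bit 6 = 1  t=0,i=2
  #.# -> .   bit 5 = 0  t=0,i=7
  #.. -> .   bit 4 = 0  t=0,i=3
  .## -> .   bit 3 = 0  t=0,i=5
  .#. -> .   bit 2 = 0  t=0,i=8
  ..# -> #   bit 1 = 1  t=0,i=4
  ... -> .   bit 0 = 0  t=1,i=0
  bits 01000010 = 66

66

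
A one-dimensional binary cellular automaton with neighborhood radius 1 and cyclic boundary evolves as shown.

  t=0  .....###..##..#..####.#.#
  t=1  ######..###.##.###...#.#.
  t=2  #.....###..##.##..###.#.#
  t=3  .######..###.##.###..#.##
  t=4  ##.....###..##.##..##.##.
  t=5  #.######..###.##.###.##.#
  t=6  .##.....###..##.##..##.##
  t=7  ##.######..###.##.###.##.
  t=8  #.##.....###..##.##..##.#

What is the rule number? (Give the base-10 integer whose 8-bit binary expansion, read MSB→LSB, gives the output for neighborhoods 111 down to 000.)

59

  [7] ### => .  t=0,i=6
  [6] ##. => .  t=0,i=7
  [5] #.# => #  t=0,i=21
  [4] #.. => #  t=0,i=0
  [3] .## => #  t=0,i=5
  [2] .#. => .  t=0,i=14
  [1] ..# => #  t=0,i=4
  [0] ... => #  t=0,i=1
  bits 00111011 = 59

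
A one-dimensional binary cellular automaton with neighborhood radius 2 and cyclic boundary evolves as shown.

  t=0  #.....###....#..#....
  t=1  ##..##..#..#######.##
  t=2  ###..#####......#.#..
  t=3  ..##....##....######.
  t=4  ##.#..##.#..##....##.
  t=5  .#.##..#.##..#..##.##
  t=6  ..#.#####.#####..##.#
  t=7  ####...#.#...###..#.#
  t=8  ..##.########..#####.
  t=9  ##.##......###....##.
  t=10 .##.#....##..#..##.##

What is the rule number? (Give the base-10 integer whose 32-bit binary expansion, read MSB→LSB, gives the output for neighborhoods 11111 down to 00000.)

  ##### -> .   bit 31 = 0  t=1,i=13
  ####. -> #   bit 30 = 1  t=1,i=0
  ###.# -> .   bit 29 = 0  t=1,i=17
  ###.. -> #   bit 28 = 1  t=0,i=8
  ##.## -> #   bit 27 = 1  t=1,i=18
  ##.#. -> .   bit 26 = 0  t=4,i=2
  ##..# -> #   bit 25 = 1  t=1,i=2
  ##... -> .   bit 24 = 0  t=0,i=9
  #.### -> .   bit 23 = 0  t=1,i=19
  #.##. -> .   bit 22 = 0  t=4,i=0
  #.#.# -> .   bit 21 = 0  t=5,i=1
  #.#.. -> #   bit 20 = 1  t=2,i=18
  #..## -> .   bit 19 = 0  t=1,i=3
  #..#. -> #   bit 18 = 1  t=0,i=15
  #...# -> #   bit 17 = 1  t=3,i=0
  #.... -> .   bit 16 = 0  t=0,i=2
  .#### -> .   bit 15 = 0  t=1,i=12
  .###. -> .   bit 14 = 0  t=0,i=7
  .##.# -> #   bit 13 = 1  t=4,i=1
  .##.. -> #   bit 12 = 1  t=1,i=5
  .#.## -> #   bit 11 = 1  t=5,i=2
  .#.#. -> #   bit 10 = 1  t=2,i=17
  .#..# -> #   bit 9 = 1  t=0,i=14
  .#... -> #   bit 8 = 1  t=0,i=1
  ..### -> .   bit 7 = 0  t=0,i=6
  ..##. -> .   bit 6 = 0  t=1,i=4
  ..#.# -> #   bit 5 = 1  t=2,i=16
  ..#.. -> #   bit 4 = 1  t=0,i=0
  ...## -> #   bit 3 = 1  t=0,i=5
  ...#. -> #   bit 2 = 1  t=0,i=12
  ....# -> #   bit 1 = 1  t=0,i=4
  ..... -> .   bit 0 = 0  t=0,i=3
  bits 01011010000101100011111100111110 = 1511407422

1511407422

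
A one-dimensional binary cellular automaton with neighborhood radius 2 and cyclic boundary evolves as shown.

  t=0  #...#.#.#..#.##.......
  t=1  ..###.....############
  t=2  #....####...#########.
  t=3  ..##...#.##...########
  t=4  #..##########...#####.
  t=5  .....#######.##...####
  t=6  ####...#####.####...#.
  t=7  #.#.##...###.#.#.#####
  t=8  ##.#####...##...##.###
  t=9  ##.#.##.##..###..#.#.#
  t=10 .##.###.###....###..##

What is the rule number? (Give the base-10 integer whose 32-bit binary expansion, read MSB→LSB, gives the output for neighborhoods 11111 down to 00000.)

  [31] ##### => #  t=1,i=12
  [30] ####. => #  t=1,i=20
  [29] ###.# => #  t=2,i=20
  [28] ###.. => .  t=1,i=4
  [27] ##.## => .  t=5,i=12
  [26] ##.#. => #  t=2,i=21
  [25] ##..# => #  t=1,i=0
  [24] ##... => #  t=0,i=15
  [23] #.### => #  t=6,i=0
  [22] #.##. => #  t=0,i=13
  [21] #.#.# => .  t=0,i=6
  [20] #.#.. => .  t=0,i=8
  [19] #..## => .  t=1,i=1
  [18] #..#. => #  t=0,i=10
  [17] #...# => #  t=0,i=2
  [16] #.... => #  t=0,i=16
  [15] .#### => .  t=1,i=11
  [14] .###. => .  t=1,i=3
  [13] .##.# => #  t=8,i=17
  [12] .##.. => #  t=0,i=14
  [11] .#.## => #  t=0,i=12
  [10] .#.#. => .  t=0,i=5
  [9] .#..# => .  t=0,i=9
  [8] .#... => .  t=0,i=1
  [7] ..### => .  t=1,i=2
  [6] ..##. => .  t=3,i=2
  [5] ..#.# => #  t=0,i=4
  [4] ..#.. => .  t=0,i=0
  [3] ...## => .  t=1,i=9
  [2] ...#. => #  t=0,i=3
  [1] ....# => #  t=0,i=20
  [0] ..... => #  t=0,i=17
  bits 11100111110001110011100000100111 = 3888592935

3888592935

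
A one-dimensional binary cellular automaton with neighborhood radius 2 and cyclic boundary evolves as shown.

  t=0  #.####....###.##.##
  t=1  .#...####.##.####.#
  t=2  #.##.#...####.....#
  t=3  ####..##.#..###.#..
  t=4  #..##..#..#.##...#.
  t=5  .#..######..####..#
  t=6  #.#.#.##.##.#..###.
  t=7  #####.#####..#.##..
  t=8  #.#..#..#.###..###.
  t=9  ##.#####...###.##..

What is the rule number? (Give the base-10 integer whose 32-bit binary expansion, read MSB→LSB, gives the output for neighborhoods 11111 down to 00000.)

  [31] ##### => #  t=5,i=6
  [30] ####. => .  t=0,i=4
  [29] ###.# => .  t=0,i=0
  [28] ###.. => #  t=0,i=5
  [27] ##.## => #  t=0,i=1
  [26] ##.#. => .  t=1,i=17
  [25] ##..# => #  t=3,i=4
  [24] ##... => #  t=0,i=6
  [23] #.### => .  t=0,i=2
  [22] #.##. => #  t=0,i=14
  [21] #.#.# => #  t=1,i=18
  [20] #.#.. => .  t=1,i=1
  [19] #..## => .  t=3,i=5
  [18] #..#. => #  t=4,i=6
  [17] #...# => #  t=1,i=3
  [16] #.... => #  t=0,i=7
  [15] .#### => .  t=0,i=3
  [14] .###. => #  t=0,i=11
  [13] .##.# => #  t=0,i=15
  [12] .##.. => #  t=4,i=4
  [11] .#.## => .  t=4,i=11
  [10] .#.#. => #  t=1,i=0
  [9] .#..# => #  t=3,i=10
  [8] .#... => #  t=1,i=2
  [7] ..### => #  t=0,i=10
  [6] ..##. => .  t=2,i=18
  [5] ..#.# => .  t=4,i=10
  [4] ..#.. => #  t=4,i=7
  [3] ...## => .  t=0,i=9
  [2] ...#. => .  t=4,i=16
  [1] ....# => #  t=0,i=8
  [0] ..... => .  t=2,i=15
  bits 10011011011001110111011110010010 = 2607249298

2607249298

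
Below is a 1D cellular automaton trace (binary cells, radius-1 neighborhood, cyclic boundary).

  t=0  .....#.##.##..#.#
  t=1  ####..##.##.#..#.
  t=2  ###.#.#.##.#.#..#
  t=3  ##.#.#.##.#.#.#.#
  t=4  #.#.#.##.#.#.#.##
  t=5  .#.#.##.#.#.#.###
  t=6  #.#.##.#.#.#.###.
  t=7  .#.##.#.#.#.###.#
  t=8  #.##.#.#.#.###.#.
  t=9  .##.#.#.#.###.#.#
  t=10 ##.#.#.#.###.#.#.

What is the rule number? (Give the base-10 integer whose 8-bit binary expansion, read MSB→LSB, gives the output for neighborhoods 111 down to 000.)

  nb ###: next=#  (t=1,i=1, bit7=1)
  nb ##.: next=.  (t=0,i=8, bit6=0)
  nb #.#: next=#  (t=0,i=6, bit5=1)
  nb #..: next=#  (t=0,i=0, bit4=1)
  nb .##: next=#  (t=0,i=7, bit3=1)
  nb .#.: next=.  (t=0,i=5, bit2=0)
  nb ..#: next=.  (t=0,i=4, bit1=0)
  nb ...: next=#  (t=0,i=1, bit0=1)
  bits 10111001 = 185

185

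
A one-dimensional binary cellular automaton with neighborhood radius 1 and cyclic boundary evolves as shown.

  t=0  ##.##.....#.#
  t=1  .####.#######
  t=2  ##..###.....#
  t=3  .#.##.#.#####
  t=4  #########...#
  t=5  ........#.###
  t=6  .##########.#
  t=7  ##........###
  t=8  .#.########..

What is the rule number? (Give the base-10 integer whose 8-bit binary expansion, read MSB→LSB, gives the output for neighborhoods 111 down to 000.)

111

  nb ###: next=.  (t=0,i=0, bit7=0)
  nb ##.: next=#  (t=0,i=1, bit6=1)
  nb #.#: next=#  (t=0,i=2, bit5=1)
  nb #..: next=.  (t=0,i=5, bit4=0)
  nb .##: next=#  (t=0,i=3, bit3=1)
  nb .#.: next=#  (t=0,i=10, bit2=1)
  nb ..#: next=#  (t=0,i=9, bit1=1)
  nb ...: next=#  (t=0,i=6, bit0=1)
  bits 01101111 = 111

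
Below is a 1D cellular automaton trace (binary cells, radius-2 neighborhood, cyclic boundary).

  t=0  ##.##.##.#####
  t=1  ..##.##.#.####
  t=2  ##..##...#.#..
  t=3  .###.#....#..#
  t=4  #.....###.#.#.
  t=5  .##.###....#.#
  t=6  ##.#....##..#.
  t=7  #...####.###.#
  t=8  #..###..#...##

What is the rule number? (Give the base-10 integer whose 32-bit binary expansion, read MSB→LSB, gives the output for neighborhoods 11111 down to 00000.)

2320342426

  nb #####: next=#  (t=0,i=11, bit31=1)
  nb ####.: next=.  (t=0,i=0, bit30=0)
  nb ###.#: next=.  (t=0,i=1, bit29=0)
  nb ###..: next=.  (t=1,i=13, bit28=0)
  nb ##.##: next=#  (t=0,i=2, bit27=1)
  nb ##.#.: next=.  (t=1,i=7, bit26=0)
  nb ##..#: next=#  (t=1,i=0, bit25=1)
  nb ##...: next=.  (t=2,i=6, bit24=0)
  nb #.###: next=.  (t=0,i=9, bit23=0)
  nb #.##.: next=#  (t=0,i=3, bit22=1)
  nb #.#.#: next=.  (t=1,i=8, bit21=0)
  nb #.#..: next=.  (t=2,i=11, bit20=0)
  nb #..##: next=#  (t=1,i=1, bit19=1)
  nb #..#.: next=#  (t=3,i=12, bit18=1)
  nb #...#: next=.  (t=2,i=7, bit17=0)
  nb #....: next=#  (t=3,i=7, bit16=1)
  nb .####: next=#  (t=0,i=10, bit15=1)
  nb .###.: next=.  (t=3,i=2, bit14=0)
  nb .##.#: next=.  (t=0,i=4, bit13=0)
  nb .##..: next=#  (t=2,i=1, bit12=1)
  nb .#.##: next=#  (t=1,i=9, bit11=1)
  nb .#.#.: next=#  (t=2,i=10, bit10=1)
  nb .#..#: next=.  (t=2,i=12, bit9=0)
  nb .#...: next=#  (t=3,i=6, bit8=1)
  nb ..###: next=#  (t=4,i=6, bit7=1)
  nb ..##.: next=.  (t=1,i=2, bit6=0)
  nb ..#.#: next=.  (t=2,i=9, bit5=0)
  nb ..#..: next=#  (t=3,i=10, bit4=1)
  nb ...##: next=#  (t=4,i=5, bit3=1)
  nb ...#.: next=.  (t=2,i=8, bit2=0)
  nb ....#: next=#  (t=3,i=8, bit1=1)
  nb .....: next=.  (t=4,i=3, bit0=0)
  bits 10001010010011011001110110011010 = 2320342426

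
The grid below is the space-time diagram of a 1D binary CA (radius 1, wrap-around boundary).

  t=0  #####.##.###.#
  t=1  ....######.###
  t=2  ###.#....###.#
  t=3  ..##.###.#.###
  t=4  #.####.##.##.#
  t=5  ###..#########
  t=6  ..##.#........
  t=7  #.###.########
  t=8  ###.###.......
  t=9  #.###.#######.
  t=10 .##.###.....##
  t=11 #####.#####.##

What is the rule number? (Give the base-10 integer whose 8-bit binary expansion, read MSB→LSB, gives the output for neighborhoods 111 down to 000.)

  nb ###: next=.  (t=0,i=0, bit7=0)
  nb ##.: next=#  (t=0,i=4, bit6=1)
  nb #.#: next=#  (t=0,i=5, bit5=1)
  nb #..: next=#  (t=1,i=0, bit4=1)
  nb .##: next=#  (t=0,i=6, bit3=1)
  nb .#.: next=.  (t=2,i=4, bit2=0)
  nb ..#: next=.  (t=1,i=3, bit1=0)
  nb ...: next=#  (t=1,i=1, bit0=1)
  bits 01111001 = 121

121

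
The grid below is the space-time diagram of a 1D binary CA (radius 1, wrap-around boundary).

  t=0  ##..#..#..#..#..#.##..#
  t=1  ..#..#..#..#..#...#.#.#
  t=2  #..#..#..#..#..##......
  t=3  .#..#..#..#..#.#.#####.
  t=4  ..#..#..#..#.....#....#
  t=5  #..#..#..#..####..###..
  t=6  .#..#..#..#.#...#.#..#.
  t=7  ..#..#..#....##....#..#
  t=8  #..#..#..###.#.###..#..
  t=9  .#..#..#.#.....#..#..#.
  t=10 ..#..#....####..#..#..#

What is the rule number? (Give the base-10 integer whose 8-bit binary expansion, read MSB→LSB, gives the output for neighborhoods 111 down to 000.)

25

  [7] ### => .  t=0,i=0
  [6] ##. => .  t=0,i=1
  [5] #.# => .  t=0,i=17
  [4] #.. => #  t=0,i=2
  [3] .## => #  t=0,i=18
  [2] .#. => .  t=0,i=4
  [1] ..# => .  t=0,i=3
  [0] ... => #  t=1,i=16
  bits 00011001 = 25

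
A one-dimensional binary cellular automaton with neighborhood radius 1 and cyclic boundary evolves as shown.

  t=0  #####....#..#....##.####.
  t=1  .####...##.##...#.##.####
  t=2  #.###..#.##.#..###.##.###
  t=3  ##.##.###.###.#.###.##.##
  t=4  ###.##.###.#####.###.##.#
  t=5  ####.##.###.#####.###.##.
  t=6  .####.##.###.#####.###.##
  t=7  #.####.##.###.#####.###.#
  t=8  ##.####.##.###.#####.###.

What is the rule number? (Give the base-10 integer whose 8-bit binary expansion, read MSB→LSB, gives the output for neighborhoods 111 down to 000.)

230

  ### -> #   bit 7 = 1  t=0,i=1
  ##. -> #   bit 6 = 1  t=0,i=4
  #.# -> #   bit 5 = 1  t=0,i=19
  #.. -> .   bit 4 = 0  t=0,i=5
  .## -> .   bit 3 = 0  t=0,i=0
  .#. -> #   bit 2 = 1  t=0,i=9
  ..# -> #   bit 1 = 1  t=0,i=8
  ... -> .   bit 0 = 0  t=0,i=6
  bits 11100110 = 230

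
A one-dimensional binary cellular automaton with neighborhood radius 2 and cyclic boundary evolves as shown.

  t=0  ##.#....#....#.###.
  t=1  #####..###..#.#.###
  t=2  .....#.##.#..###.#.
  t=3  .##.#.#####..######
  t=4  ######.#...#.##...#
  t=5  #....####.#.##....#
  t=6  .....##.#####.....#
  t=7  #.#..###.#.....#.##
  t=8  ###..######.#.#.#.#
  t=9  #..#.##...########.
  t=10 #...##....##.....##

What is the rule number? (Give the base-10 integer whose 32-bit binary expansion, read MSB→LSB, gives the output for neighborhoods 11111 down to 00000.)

779152853

  nb #####: next=.  (t=1,i=0, bit31=0)
  nb ####.: next=.  (t=1,i=3, bit30=0)
  nb ###.#: next=#  (t=0,i=17, bit29=1)
  nb ###..: next=.  (t=1,i=4, bit28=0)
  nb ##.##: next=#  (t=0,i=18, bit27=1)
  nb ##.#.: next=#  (t=0,i=2, bit26=1)
  nb ##..#: next=#  (t=1,i=5, bit25=1)
  nb ##...: next=.  (t=4,i=15, bit24=0)
  nb #.###: next=.  (t=0,i=15, bit23=0)
  nb #.##.: next=#  (t=0,i=0, bit22=1)
  nb #.#.#: next=#  (t=1,i=14, bit21=1)
  nb #.#..: next=#  (t=0,i=3, bit20=1)
  nb #..##: next=.  (t=1,i=6, bit19=0)
  nb #..#.: next=.  (t=1,i=11, bit18=0)
  nb #...#: next=.  (t=4,i=9, bit17=0)
  nb #....: next=.  (t=0,i=5, bit16=0)
  nb .####: next=#  (t=1,i=17, bit15=1)
  nb .###.: next=#  (t=0,i=16, bit14=1)
  nb .##.#: next=#  (t=0,i=1, bit13=1)
  nb .##..: next=.  (t=4,i=14, bit12=0)
  nb .#.##: next=#  (t=0,i=14, bit11=1)
  nb .#.#.: next=#  (t=1,i=13, bit10=1)
  nb .#..#: next=.  (t=2,i=11, bit9=0)
  nb .#...: next=#  (t=0,i=4, bit8=1)
  nb ..###: next=#  (t=1,i=7, bit7=1)
  nb ..##.: next=#  (t=5,i=18, bit6=1)
  nb ..#.#: next=.  (t=0,i=13, bit5=0)
  nb ..#..: next=#  (t=0,i=8, bit4=1)
  nb ...##: next=.  (t=4,i=17, bit3=0)
  nb ...#.: next=#  (t=0,i=7, bit2=1)
  nb ....#: next=.  (t=0,i=6, bit1=0)
  nb .....: next=#  (t=2,i=1, bit0=1)
  bits 00101110011100001110110111010101 = 779152853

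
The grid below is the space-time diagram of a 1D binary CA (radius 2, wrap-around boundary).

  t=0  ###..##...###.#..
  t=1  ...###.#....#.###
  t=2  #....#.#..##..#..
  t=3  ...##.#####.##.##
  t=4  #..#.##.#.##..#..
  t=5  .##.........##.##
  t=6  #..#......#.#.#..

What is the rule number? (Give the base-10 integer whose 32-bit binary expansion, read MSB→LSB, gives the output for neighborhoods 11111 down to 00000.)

  nb #####: next=#  (t=3,i=8, bit31=1)
  nb ####.: next=.  (t=3,i=9, bit30=0)
  nb ###.#: next=#  (t=0,i=12, bit29=1)
  nb ###..: next=.  (t=0,i=2, bit28=0)
  nb ##.##: next=#  (t=3,i=5, bit27=1)
  nb ##.#.: next=.  (t=0,i=13, bit26=0)
  nb ##..#: next=#  (t=0,i=3, bit25=1)
  nb ##...: next=#  (t=0,i=7, bit24=1)
  nb #.###: next=#  (t=1,i=14, bit23=1)
  nb #.##.: next=.  (t=3,i=12, bit22=0)
  nb #.#.#: next=.  (t=4,i=8, bit21=0)
  nb #.#..: next=#  (t=0,i=14, bit20=1)
  nb #..##: next=#  (t=0,i=4, bit19=1)
  nb #..#.: next=#  (t=2,i=13, bit18=1)
  nb #...#: next=.  (t=0,i=8, bit17=0)
  nb #....: next=.  (t=1,i=9, bit16=0)
  nb .####: next=.  (t=3,i=7, bit15=0)
  nb .###.: next=.  (t=0,i=1, bit14=0)
  nb .##.#: next=.  (t=3,i=4, bit13=0)
  nb .##..: next=.  (t=0,i=6, bit12=0)
  nb .#.##: next=.  (t=1,i=13, bit11=0)
  nb .#.#.: next=#  (t=2,i=6, bit10=1)
  nb .#..#: next=#  (t=0,i=15, bit9=1)
  nb .#...: next=.  (t=1,i=8, bit8=0)
  nb ..###: next=.  (t=0,i=0, bit7=0)
  nb ..##.: next=#  (t=0,i=5, bit6=1)
  nb ..#.#: next=.  (t=1,i=12, bit5=0)
  nb ..#..: next=.  (t=2,i=0, bit4=0)
  nb ...##: next=.  (t=0,i=9, bit3=0)
  nb ...#.: next=#  (t=1,i=11, bit2=1)
  nb ....#: next=#  (t=1,i=10, bit1=1)
  nb .....: next=.  (t=5,i=5, bit0=0)
  bits 10101011100111000000011001000110 = 2879129158

2879129158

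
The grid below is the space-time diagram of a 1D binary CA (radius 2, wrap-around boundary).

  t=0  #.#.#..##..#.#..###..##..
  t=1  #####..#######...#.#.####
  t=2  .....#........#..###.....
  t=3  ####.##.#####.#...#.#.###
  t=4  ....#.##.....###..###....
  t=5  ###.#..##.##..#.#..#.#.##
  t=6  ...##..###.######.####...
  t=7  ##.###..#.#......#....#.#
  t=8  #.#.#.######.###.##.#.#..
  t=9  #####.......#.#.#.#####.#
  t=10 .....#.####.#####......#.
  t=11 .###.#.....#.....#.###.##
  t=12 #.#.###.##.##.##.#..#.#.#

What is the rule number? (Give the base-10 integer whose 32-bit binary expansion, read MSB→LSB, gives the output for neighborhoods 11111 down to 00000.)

255096179

  [31] ##### => .  t=1,i=0
  [30] ####. => .  t=1,i=3
  [29] ###.# => .  t=3,i=3
  [28] ###.. => .  t=0,i=18
  [27] ##.## => #  t=3,i=4
  [26] ##.#. => #  t=3,i=13
  [25] ##..# => #  t=0,i=9
  [24] ##... => #  t=1,i=14
  [23] #.### => .  t=1,i=21
  [22] #.##. => .  t=3,i=5
  [21] #.#.# => #  t=0,i=2
  [20] #.#.. => #  t=0,i=4
  [19] #..## => .  t=0,i=6
  [18] #..#. => #  t=0,i=10
  [17] #...# => .  t=1,i=15
  [16] #.... => .  t=2,i=7
  [15] .#### => .  t=1,i=8
  [14] .###. => #  t=0,i=17
  [13] .##.# => #  t=3,i=6
  [12] .##.. => #  t=0,i=8
  [11] .#.## => .  t=1,i=20
  [10] .#.#. => #  t=0,i=1
  [9] .#..# => .  t=0,i=5
  [8] .#... => #  t=2,i=6
  [7] ..### => .  t=0,i=16
  [6] ..##. => #  t=0,i=7
  [5] ..#.# => #  t=0,i=0
  [4] ..#.. => #  t=2,i=5
  [3] ...## => .  t=4,i=12
  [2] ...#. => .  t=1,i=16
  [1] ....# => #  t=2,i=3
  [0] ..... => #  t=2,i=0
  bits 00001111001101000111010101110011 = 255096179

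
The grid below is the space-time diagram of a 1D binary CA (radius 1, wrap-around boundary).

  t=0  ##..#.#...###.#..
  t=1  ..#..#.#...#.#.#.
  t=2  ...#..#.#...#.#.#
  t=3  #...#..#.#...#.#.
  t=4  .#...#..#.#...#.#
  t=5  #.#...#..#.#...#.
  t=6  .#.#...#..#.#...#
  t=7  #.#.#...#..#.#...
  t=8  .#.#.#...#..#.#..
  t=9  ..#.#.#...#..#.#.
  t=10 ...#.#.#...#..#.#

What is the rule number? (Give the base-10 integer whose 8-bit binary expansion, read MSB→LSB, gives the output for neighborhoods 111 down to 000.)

  [7] ### => #  t=0,i=11
  [6] ##. => .  t=0,i=1
  [5] #.# => #  t=0,i=5
  [4] #.. => #  t=0,i=2
  [3] .## => .  t=0,i=0
  [2] .#. => .  t=0,i=4
  [1] ..# => .  t=0,i=3
  [0] ... => .  t=0,i=8
  bits 10110000 = 176

176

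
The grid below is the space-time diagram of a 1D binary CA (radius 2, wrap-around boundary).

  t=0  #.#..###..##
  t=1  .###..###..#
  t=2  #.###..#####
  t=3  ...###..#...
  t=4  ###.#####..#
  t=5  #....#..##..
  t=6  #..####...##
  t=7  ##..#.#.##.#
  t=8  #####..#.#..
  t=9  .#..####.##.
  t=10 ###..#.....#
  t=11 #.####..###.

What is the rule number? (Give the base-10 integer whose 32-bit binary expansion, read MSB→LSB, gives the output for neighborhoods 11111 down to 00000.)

370600511

  nb #####: next=.  (t=2,i=9, bit31=0)
  nb ####.: next=.  (t=2,i=11, bit30=0)
  nb ###.#: next=.  (t=0,i=0, bit29=0)
  nb ###..: next=#  (t=0,i=7, bit28=1)
  nb ##.##: next=.  (t=2,i=1, bit27=0)
  nb ##.#.: next=#  (t=0,i=1, bit26=1)
  nb ##..#: next=#  (t=0,i=8, bit25=1)
  nb ##...: next=.  (t=6,i=7, bit24=0)
  nb #.###: next=.  (t=1,i=1, bit23=0)
  nb #.##.: next=.  (t=7,i=8, bit22=0)
  nb #.#.#: next=.  (t=7,i=6, bit21=0)
  nb #.#..: next=#  (t=0,i=2, bit20=1)
  nb #..##: next=.  (t=0,i=4, bit19=0)
  nb #..#.: next=#  (t=1,i=10, bit18=1)
  nb #...#: next=#  (t=6,i=8, bit17=1)
  nb #....: next=.  (t=3,i=10, bit16=0)
  nb .####: next=#  (t=2,i=8, bit15=1)
  nb .###.: next=#  (t=0,i=6, bit14=1)
  nb .##.#: next=#  (t=7,i=9, bit13=1)
  nb .##..: next=.  (t=5,i=9, bit12=0)
  nb .#.##: next=#  (t=1,i=0, bit11=1)
  nb .#.#.: next=.  (t=7,i=5, bit10=0)
  nb .#..#: next=#  (t=0,i=3, bit9=1)
  nb .#...: next=.  (t=3,i=9, bit8=0)
  nb ..###: next=.  (t=0,i=5, bit7=0)
  nb ..##.: next=.  (t=5,i=8, bit6=0)
  nb ..#.#: next=#  (t=1,i=11, bit5=1)
  nb ..#..: next=#  (t=3,i=8, bit4=1)
  nb ...##: next=#  (t=3,i=2, bit3=1)
  nb ...#.: next=#  (t=5,i=4, bit2=1)
  nb ....#: next=#  (t=3,i=1, bit1=1)
  nb .....: next=#  (t=3,i=0, bit0=1)
  bits 00010110000101101110101000111111 = 370600511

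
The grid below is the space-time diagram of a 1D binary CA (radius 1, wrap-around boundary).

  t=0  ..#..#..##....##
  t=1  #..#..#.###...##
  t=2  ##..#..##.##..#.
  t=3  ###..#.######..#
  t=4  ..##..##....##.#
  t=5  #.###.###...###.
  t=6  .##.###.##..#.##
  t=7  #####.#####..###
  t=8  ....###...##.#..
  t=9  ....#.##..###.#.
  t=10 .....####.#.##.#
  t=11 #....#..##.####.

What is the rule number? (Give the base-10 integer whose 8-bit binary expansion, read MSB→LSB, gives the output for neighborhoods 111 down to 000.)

120

  nb ###: next=.  (t=1,i=9, bit7=0)
  nb ##.: next=#  (t=0,i=9, bit6=1)
  nb #.#: next=#  (t=1,i=7, bit5=1)
  nb #..: next=#  (t=0,i=0, bit4=1)
  nb .##: next=#  (t=0,i=8, bit3=1)
  nb .#.: next=.  (t=0,i=2, bit2=0)
  nb ..#: next=.  (t=0,i=1, bit1=0)
  nb ...: next=.  (t=0,i=11, bit0=0)
  bits 01111000 = 120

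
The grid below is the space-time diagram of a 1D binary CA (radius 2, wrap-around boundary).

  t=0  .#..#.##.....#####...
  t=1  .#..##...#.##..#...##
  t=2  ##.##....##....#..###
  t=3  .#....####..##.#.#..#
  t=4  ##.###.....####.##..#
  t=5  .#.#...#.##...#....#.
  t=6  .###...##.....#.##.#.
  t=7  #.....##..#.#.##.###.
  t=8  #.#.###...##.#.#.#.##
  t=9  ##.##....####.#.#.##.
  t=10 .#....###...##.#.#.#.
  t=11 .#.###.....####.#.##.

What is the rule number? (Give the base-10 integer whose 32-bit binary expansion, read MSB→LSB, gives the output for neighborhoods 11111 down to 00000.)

  #####|#  b31=1 t=0,i=15
  ####.|.  b30=0 t=0,i=16
  ###.#|#  b29=1 t=2,i=1
  ###..|.  b28=0 t=0,i=17
  ##.##|.  b27=0 t=2,i=2
  ##.#.|#  b26=1 t=1,i=0
  ##..#|.  b25=0 t=1,i=13
  ##...|.  b24=0 t=0,i=8
  #.###|#  b23=1 t=4,i=3
  #.##.|.  b22=0 t=0,i=6
  #.#.#|.  b21=0 t=3,i=15
  #.#..|#  b20=1 t=1,i=1
  #..##|#  b19=1 t=1,i=3
  #..#.|.  b18=0 t=0,i=3
  #...#|.  b17=0 t=1,i=7
  #....|#  b16=1 t=0,i=9
  .####|.  b15=0 t=0,i=14
  .###.|.  b14=0 t=4,i=0
  .##.#|#  b13=1 t=1,i=20
  .##..|.  b12=0 t=0,i=7
  .#.##|#  b11=1 t=0,i=5
  .#.#.|#  b10=1 t=3,i=0
  .#..#|.  b9=0 t=0,i=2
  .#...|.  b8=0 t=1,i=16
  ..###|.  b7=0 t=0,i=13
  ..##.|#  b6=1 t=1,i=4
  ..#.#|#  b5=1 t=0,i=4
  ..#..|#  b4=1 t=0,i=1
  ...##|#  b3=1 t=0,i=12
  ...#.|.  b2=0 t=0,i=0
  ....#|#  b1=1 t=0,i=11
  .....|.  b0=0 t=0,i=10
  bits 10100100100110010010110001111010 = 2761501818

2761501818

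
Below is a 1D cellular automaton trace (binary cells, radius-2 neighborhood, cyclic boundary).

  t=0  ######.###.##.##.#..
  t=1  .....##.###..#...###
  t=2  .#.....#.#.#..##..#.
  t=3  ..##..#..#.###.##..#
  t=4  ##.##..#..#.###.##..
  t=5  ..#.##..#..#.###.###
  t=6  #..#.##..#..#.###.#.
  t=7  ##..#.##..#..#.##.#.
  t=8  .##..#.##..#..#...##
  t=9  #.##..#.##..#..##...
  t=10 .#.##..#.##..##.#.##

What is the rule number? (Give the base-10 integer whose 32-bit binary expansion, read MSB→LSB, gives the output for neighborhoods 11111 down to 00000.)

708532996

  [31] ##### => .  t=0,i=2
  [30] ####. => .  t=0,i=4
  [29] ###.# => #  t=0,i=5
  [28] ###.. => .  t=1,i=10
  [27] ##.## => #  t=0,i=6
  [26] ##.#. => .  t=0,i=16
  [25] ##..# => #  t=1,i=11
  [24] ##... => .  t=1,i=0
  [23] #.### => .  t=0,i=7
  [22] #.##. => .  t=0,i=11
  [21] #.#.# => #  t=2,i=9
  [20] #.#.. => #  t=0,i=17
  [19] #..## => #  t=0,i=19
  [18] #..#. => .  t=1,i=12
  [17] #...# => #  t=1,i=15
  [16] #.... => #  t=1,i=1
  [15] .#### => .  t=0,i=1
  [14] .###. => #  t=0,i=8
  [13] .##.# => .  t=0,i=12
  [12] .##.. => #  t=2,i=15
  [11] .#.## => #  t=3,i=10
  [10] .#.#. => .  t=2,i=8
  [9] .#..# => #  t=0,i=18
  [8] .#... => #  t=1,i=14
  [7] ..### => .  t=0,i=0
  [6] ..##. => .  t=1,i=5
  [5] ..#.# => .  t=2,i=7
  [4] ..#.. => .  t=1,i=13
  [3] ...## => .  t=1,i=4
  [2] ...#. => #  t=2,i=6
  [1] ....# => .  t=1,i=3
  [0] ..... => .  t=1,i=2
  bits 00101010001110110101101100000100 = 708532996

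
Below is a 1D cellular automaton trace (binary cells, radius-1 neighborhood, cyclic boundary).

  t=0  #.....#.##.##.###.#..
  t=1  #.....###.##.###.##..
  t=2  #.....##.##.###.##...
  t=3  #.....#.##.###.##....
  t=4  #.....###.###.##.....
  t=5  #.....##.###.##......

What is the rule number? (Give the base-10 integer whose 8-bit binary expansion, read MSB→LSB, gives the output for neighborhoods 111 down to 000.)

172

  [7] ### => #  t=0,i=15
  [6] ##. => .  t=0,i=9
  [5] #.# => #  t=0,i=7
  [4] #.. => .  t=0,i=1
  [3] .## => #  t=0,i=8
  [2] .#. => #  t=0,i=0
  [1] ..# => .  t=0,i=5
  [0] ... => .  t=0,i=2
  bits 10101100 = 172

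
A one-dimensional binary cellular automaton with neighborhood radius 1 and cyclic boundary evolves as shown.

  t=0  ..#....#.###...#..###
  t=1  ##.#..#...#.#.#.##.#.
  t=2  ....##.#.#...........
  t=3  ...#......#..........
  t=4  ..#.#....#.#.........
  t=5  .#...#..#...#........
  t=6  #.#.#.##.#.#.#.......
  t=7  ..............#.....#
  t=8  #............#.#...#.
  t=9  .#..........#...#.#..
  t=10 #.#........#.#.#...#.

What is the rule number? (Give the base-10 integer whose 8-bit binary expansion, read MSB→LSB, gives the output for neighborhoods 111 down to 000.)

146

  ###|#  b7=1 t=0,i=10
  ##.|.  b6=0 t=0,i=11
  #.#|.  b5=0 t=0,i=8
  #..|#  b4=1 t=0,i=0
  .##|.  b3=0 t=0,i=9
  .#.|.  b2=0 t=0,i=2
  ..#|#  b1=1 t=0,i=1
  ...|.  b0=0 t=0,i=4
  bits 10010010 = 146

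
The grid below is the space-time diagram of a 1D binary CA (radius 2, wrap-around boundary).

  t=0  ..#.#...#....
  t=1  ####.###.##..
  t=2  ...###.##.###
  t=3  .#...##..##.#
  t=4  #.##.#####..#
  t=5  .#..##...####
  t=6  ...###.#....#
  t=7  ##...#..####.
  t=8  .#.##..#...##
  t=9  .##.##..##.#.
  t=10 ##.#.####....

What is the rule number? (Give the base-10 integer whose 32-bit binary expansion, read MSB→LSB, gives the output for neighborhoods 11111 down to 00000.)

  ##### -> .   bit 31 = 0  t=4,i=7
  ####. -> .   bit 30 = 0  t=1,i=2
  ###.# -> #   bit 29 = 1  t=1,i=3
  ###.. -> #   bit 28 = 1  t=2,i=12
  ##.## -> #   bit 27 = 1  t=1,i=4
  ##.#. -> .   bit 26 = 0  t=3,i=11
  ##..# -> #   bit 25 = 1  t=1,i=11
  ##... -> .   bit 24 = 0  t=2,i=0
  #.### -> #   bit 23 = 1  t=1,i=5
  #.##. -> .   bit 22 = 0  t=1,i=9
  #.#.# -> #   bit 21 = 1  t=3,i=12
  #.#.. -> .   bit 20 = 0  t=0,i=4
  #..## -> #   bit 19 = 1  t=1,i=12
  #..#. -> .   bit 18 = 0  t=8,i=6
  #...# -> #   bit 17 = 1  t=0,i=6
  #.... -> #   bit 16 = 1  t=0,i=10
  .#### -> .   bit 15 = 0  t=1,i=1
  .###. -> .   bit 14 = 0  t=1,i=6
  .##.# -> .   bit 13 = 0  t=2,i=8
  .##.. -> #   bit 12 = 1  t=1,i=10
  .#.## -> #   bit 11 = 1  t=8,i=2
  .#.#. -> #   bit 10 = 1  t=0,i=3
  .#..# -> .   bit 9 = 0  t=5,i=2
  .#... -> #   bit 8 = 1  t=0,i=5
  ..### -> .   bit 7 = 0  t=1,i=0
  ..##. -> #   bit 6 = 1  t=3,i=5
  ..#.# -> #   bit 5 = 1  t=0,i=2
  ..#.. -> .   bit 4 = 0  t=0,i=8
  ...## -> .   bit 3 = 0  t=2,i=2
  ...#. -> #   bit 2 = 1  t=0,i=1
  ....# -> #   bit 1 = 1  t=0,i=0
  ..... -> .   bit 0 = 0  t=0,i=11
  bits 00111010101010110001110101100110 = 984292710

984292710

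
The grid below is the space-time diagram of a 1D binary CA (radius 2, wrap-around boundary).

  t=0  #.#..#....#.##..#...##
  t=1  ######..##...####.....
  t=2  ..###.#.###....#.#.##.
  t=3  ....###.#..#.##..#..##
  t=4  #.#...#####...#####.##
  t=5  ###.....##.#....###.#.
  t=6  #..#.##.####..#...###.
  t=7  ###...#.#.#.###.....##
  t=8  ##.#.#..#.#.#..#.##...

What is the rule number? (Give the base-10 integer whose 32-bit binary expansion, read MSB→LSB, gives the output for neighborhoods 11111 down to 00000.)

3887346263

  [31] ##### => #  t=1,i=2
  [30] ####. => #  t=1,i=4
  [29] ###.# => #  t=0,i=0
  [28] ###.. => .  t=1,i=5
  [27] ##.## => .  t=4,i=19
  [26] ##.#. => #  t=0,i=1
  [25] ##..# => #  t=0,i=14
  [24] ##... => #  t=1,i=10
  [23] #.### => #  t=2,i=8
  [22] #.##. => .  t=0,i=12
  [21] #.#.# => #  t=2,i=6
  [20] #.#.. => #  t=0,i=2
  [19] #..## => .  t=1,i=7
  [18] #..#. => #  t=0,i=4
  [17] #...# => .  t=0,i=18
  [16] #.... => .  t=0,i=7
  [15] .#### => .  t=1,i=1
  [14] .###. => .  t=0,i=21
  [13] .##.# => #  t=5,i=9
  [12] .##.. => #  t=0,i=13
  [11] .#.## => .  t=0,i=11
  [10] .#.#. => .  t=2,i=16
  [9] .#..# => #  t=0,i=3
  [8] .#... => .  t=0,i=6
  [7] ..### => .  t=0,i=20
  [6] ..##. => #  t=1,i=8
  [5] ..#.# => .  t=0,i=10
  [4] ..#.. => #  t=0,i=5
  [3] ...## => .  t=0,i=19
  [2] ...#. => #  t=0,i=9
  [1] ....# => #  t=0,i=8
  [0] ..... => #  t=1,i=19
  bits 11100111101101000011001001010111 = 3887346263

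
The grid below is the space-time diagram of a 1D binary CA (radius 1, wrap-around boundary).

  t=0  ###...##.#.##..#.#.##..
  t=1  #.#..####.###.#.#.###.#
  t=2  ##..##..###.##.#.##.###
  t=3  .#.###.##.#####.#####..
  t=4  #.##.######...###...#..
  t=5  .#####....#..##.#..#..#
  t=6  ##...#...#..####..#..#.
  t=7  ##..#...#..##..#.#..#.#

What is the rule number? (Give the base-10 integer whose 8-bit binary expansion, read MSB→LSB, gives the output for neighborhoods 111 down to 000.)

  nb ###: next=.  (t=0,i=1, bit7=0)
  nb ##.: next=#  (t=0,i=2, bit6=1)
  nb #.#: next=#  (t=0,i=8, bit5=1)
  nb #..: next=.  (t=0,i=3, bit4=0)
  nb .##: next=#  (t=0,i=0, bit3=1)
  nb .#.: next=.  (t=0,i=9, bit2=0)
  nb ..#: next=#  (t=0,i=5, bit1=1)
  nb ...: next=.  (t=0,i=4, bit0=0)
  bits 01101010 = 106

106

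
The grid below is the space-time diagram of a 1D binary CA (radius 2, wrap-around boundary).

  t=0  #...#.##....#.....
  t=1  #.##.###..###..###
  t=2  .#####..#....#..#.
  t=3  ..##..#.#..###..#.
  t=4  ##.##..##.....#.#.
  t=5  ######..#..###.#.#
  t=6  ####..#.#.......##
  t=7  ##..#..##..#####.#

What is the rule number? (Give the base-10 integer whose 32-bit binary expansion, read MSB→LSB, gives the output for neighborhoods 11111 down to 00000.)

2329066527

  nb #####: next=#  (t=2,i=3, bit31=1)
  nb ####.: next=.  (t=1,i=17, bit30=0)
  nb ###.#: next=.  (t=1,i=0, bit29=0)
  nb ###..: next=.  (t=1,i=7, bit28=0)
  nb ##.##: next=#  (t=1,i=1, bit27=1)
  nb ##.#.: next=.  (t=5,i=14, bit26=0)
  nb ##..#: next=#  (t=1,i=8, bit25=1)
  nb ##...: next=.  (t=0,i=8, bit24=0)
  nb #.###: next=#  (t=1,i=5, bit23=1)
  nb #.##.: next=#  (t=0,i=6, bit22=1)
  nb #.#.#: next=.  (t=4,i=16, bit21=0)
  nb #.#..: next=#  (t=3,i=8, bit20=1)
  nb #..##: next=.  (t=1,i=9, bit19=0)
  nb #..#.: next=.  (t=2,i=7, bit18=0)
  nb #...#: next=#  (t=0,i=2, bit17=1)
  nb #....: next=.  (t=0,i=9, bit16=0)
  nb .####: next=#  (t=1,i=16, bit15=1)
  nb .###.: next=.  (t=1,i=6, bit14=0)
  nb .##.#: next=#  (t=1,i=3, bit13=1)
  nb .##..: next=#  (t=0,i=7, bit12=1)
  nb .#.##: next=#  (t=0,i=5, bit11=1)
  nb .#.#.: next=#  (t=3,i=7, bit10=1)
  nb .#..#: next=.  (t=2,i=14, bit9=0)
  nb .#...: next=.  (t=0,i=1, bit8=0)
  nb ..###: next=.  (t=1,i=10, bit7=0)
  nb ..##.: next=.  (t=3,i=2, bit6=0)
  nb ..#.#: next=.  (t=0,i=4, bit5=0)
  nb ..#..: next=#  (t=0,i=0, bit4=1)
  nb ...##: next=#  (t=3,i=1, bit3=1)
  nb ...#.: next=#  (t=0,i=3, bit2=1)
  nb ....#: next=#  (t=0,i=10, bit1=1)
  nb .....: next=#  (t=0,i=15, bit0=1)
  bits 10001010110100101011110000011111 = 2329066527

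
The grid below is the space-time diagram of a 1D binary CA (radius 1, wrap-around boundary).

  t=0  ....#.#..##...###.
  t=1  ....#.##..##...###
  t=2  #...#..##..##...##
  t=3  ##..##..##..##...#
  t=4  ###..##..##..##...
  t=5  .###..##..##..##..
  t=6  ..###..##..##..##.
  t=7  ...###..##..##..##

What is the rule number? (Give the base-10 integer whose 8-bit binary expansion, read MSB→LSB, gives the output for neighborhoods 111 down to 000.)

  ### -> #   bit 7 = 1  t=0,i=15
  ##. -> #   bit 6 = 1  t=0,i=10
  #.# -> .   bit 5 = 0  t=0,i=5
  #.. -> #   bit 4 = 1  t=0,i=7
  .## -> .   bit 3 = 0  t=0,i=9
  .#. -> #   bit 2 = 1  t=0,i=4
  ..# -> .   bit 1 = 0  t=0,i=3
  ... -> .   bit 0 = 0  t=0,i=0
  bits 11010100 = 212

212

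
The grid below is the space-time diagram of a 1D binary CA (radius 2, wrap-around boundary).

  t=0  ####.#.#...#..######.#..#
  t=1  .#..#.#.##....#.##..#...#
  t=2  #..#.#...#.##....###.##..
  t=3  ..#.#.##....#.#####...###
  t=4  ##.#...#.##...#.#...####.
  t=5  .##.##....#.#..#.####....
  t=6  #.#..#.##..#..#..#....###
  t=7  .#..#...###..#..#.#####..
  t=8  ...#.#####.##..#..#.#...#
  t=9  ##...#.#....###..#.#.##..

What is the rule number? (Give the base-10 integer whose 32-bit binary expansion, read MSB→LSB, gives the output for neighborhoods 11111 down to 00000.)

2257024395

  ##### -> #   bit 31 = 1  t=0,i=1
  ####. -> .   bit 30 = 0  t=0,i=2
  ###.# -> .   bit 29 = 0  t=0,i=3
  ###.. -> .   bit 28 = 0  t=3,i=18
  ##.## -> .   bit 27 = 0  t=2,i=20
  ##.#. -> #   bit 26 = 1  t=0,i=4
  ##..# -> #   bit 25 = 1  t=1,i=18
  ##... -> .   bit 24 = 0  t=1,i=10
  #.### -> #   bit 23 = 1  t=3,i=14
  #.##. -> .   bit 22 = 0  t=1,i=8
  #.#.# -> .   bit 21 = 0  t=0,i=5
  #.#.. -> .   bit 20 = 0  t=0,i=7
  #..## -> .   bit 19 = 0  t=0,i=13
  #..#. -> #   bit 18 = 1  t=1,i=3
  #...# -> #   bit 17 = 1  t=0,i=9
  #.... -> #   bit 16 = 1  t=1,i=11
  .#### -> .   bit 15 = 0  t=0,i=0
  .###. -> #   bit 14 = 1  t=2,i=18
  .##.# -> #   bit 13 = 1  t=4,i=1
  .##.. -> #   bit 12 = 1  t=1,i=9
  .#.## -> .   bit 11 = 0  t=1,i=7
  .#.#. -> #   bit 10 = 1  t=0,i=6
  .#..# -> .   bit 9 = 0  t=0,i=12
  .#... -> #   bit 8 = 1  t=0,i=8
  ..### -> #   bit 7 = 1  t=0,i=14
  ..##. -> .   bit 6 = 0  t=5,i=1
  ..#.# -> .   bit 5 = 0  t=1,i=4
  ..#.. -> .   bit 4 = 0  t=0,i=11
  ...## -> #   bit 3 = 1  t=2,i=16
  ...#. -> .   bit 2 = 0  t=0,i=10
  ....# -> #   bit 1 = 1  t=1,i=12
  ..... -> #   bit 0 = 1  t=5,i=23
  bits 10000110100001110111010110001011 = 2257024395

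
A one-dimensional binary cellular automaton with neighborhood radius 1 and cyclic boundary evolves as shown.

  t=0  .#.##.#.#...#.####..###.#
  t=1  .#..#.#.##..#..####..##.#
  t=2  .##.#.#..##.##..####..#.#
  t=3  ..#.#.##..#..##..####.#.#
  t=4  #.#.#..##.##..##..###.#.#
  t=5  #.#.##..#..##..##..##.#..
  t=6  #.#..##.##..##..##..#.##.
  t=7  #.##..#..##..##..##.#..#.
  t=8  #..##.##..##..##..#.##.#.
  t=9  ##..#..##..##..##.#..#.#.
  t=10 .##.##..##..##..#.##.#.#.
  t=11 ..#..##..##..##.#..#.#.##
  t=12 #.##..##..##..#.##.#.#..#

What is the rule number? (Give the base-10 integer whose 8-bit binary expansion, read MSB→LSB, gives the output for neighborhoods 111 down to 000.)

  ### -> #   bit 7 = 1  t=0,i=15
  ##. -> #   bit 6 = 1  t=0,i=4
  #.# -> .   bit 5 = 0  t=0,i=0
  #.. -> #   bit 4 = 1  t=0,i=9
  .## -> .   bit 3 = 0  t=0,i=3
  .#. -> #   bit 2 = 1  t=0,i=1
  ..# -> .   bit 1 = 0  t=0,i=11
  ... -> .   bit 0 = 0  t=0,i=10
  bits 11010100 = 212

212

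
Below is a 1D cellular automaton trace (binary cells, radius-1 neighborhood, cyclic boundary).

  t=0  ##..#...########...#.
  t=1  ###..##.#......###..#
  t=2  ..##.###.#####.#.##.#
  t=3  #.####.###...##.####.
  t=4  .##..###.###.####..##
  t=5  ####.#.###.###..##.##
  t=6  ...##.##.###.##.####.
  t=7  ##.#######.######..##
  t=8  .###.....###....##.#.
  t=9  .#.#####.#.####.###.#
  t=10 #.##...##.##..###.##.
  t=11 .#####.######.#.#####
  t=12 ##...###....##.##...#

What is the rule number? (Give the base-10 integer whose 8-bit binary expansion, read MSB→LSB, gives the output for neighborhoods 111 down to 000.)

  nb ###: next=.  (t=0,i=9, bit7=0)
  nb ##.: next=#  (t=0,i=1, bit6=1)
  nb #.#: next=#  (t=0,i=20, bit5=1)
  nb #..: next=#  (t=0,i=2, bit4=1)
  nb .##: next=#  (t=0,i=0, bit3=1)
  nb .#.: next=.  (t=0,i=4, bit2=0)
  nb ..#: next=.  (t=0,i=3, bit1=0)
  nb ...: next=#  (t=0,i=6, bit0=1)
  bits 01111001 = 121

121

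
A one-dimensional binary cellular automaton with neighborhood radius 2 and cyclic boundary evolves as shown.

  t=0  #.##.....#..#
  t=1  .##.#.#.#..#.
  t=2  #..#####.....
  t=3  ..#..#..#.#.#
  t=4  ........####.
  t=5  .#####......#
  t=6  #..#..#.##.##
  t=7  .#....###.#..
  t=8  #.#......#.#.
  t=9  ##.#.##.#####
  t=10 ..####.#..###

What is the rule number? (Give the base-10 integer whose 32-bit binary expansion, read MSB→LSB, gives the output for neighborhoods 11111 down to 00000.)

2405960997

  ##### -> #   bit 31 = 1  t=2,i=5
  ####. -> .   bit 30 = 0  t=2,i=6
  ###.# -> .   bit 29 = 0  t=7,i=8
  ###.. -> .   bit 28 = 0  t=2,i=7
  ##.## -> #   bit 27 = 1  t=0,i=1
  ##.#. -> #   bit 26 = 1  t=1,i=3
  ##..# -> #   bit 25 = 1  t=6,i=1
  ##... -> #   bit 24 = 1  t=0,i=4
  #.### -> .   bit 23 = 0  t=5,i=1
  #.##. -> #   bit 22 = 1  t=0,i=2
  #.#.# -> #   bit 21 = 1  t=1,i=4
  #.#.. -> .   bit 20 = 0  t=1,i=8
  #..## -> #   bit 19 = 1  t=0,i=11
  #..#. -> .   bit 18 = 0  t=1,i=10
  #...# -> .   bit 17 = 0  t=7,i=12
  #.... -> .   bit 16 = 0  t=0,i=5
  .#### -> .   bit 15 = 0  t=2,i=4
  .###. -> .   bit 14 = 0  t=6,i=12
  .##.# -> .   bit 13 = 0  t=0,i=0
  .##.. -> .   bit 12 = 0  t=0,i=3
  .#.## -> #   bit 11 = 1  t=5,i=0
  .#.#. -> #   bit 10 = 1  t=1,i=5
  .#..# -> .   bit 9 = 0  t=0,i=10
  .#... -> #   bit 8 = 1  t=7,i=2
  ..### -> .   bit 7 = 0  t=2,i=3
  ..##. -> .   bit 6 = 0  t=0,i=12
  ..#.# -> #   bit 5 = 1  t=3,i=8
  ..#.. -> .   bit 4 = 0  t=0,i=9
  ...## -> .   bit 3 = 0  t=4,i=7
  ...#. -> #   bit 2 = 1  t=0,i=8
  ....# -> .   bit 1 = 0  t=0,i=7
  ..... -> #   bit 0 = 1  t=0,i=6
  bits 10001111011010000000110100100101 = 2405960997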